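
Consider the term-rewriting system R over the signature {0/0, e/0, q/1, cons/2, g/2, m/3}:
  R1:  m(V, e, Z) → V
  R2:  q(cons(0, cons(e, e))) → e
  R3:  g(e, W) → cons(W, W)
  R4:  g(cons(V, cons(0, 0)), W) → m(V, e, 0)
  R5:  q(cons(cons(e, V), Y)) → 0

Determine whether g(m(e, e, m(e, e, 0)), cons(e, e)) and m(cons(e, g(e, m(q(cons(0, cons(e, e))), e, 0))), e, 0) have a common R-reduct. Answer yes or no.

Reduce t₁ = g(m(e, e, m(e, e, 0)), cons(e, e)):
1. g(m(e, e, m(e, e, 0)), cons(e, e))  →  g(e, cons(e, e))   [R1 at 1]
2. g(e, cons(e, e))  →  cons(cons(e, e), cons(e, e))   [R3 at ε]

Reduce t₂ = m(cons(e, g(e, m(q(cons(0, cons(e, e))), e, 0))), e, 0):
1. m(cons(e, g(e, m(q(cons(0, cons(e, e))), e, 0))), e, 0)  →  cons(e, g(e, m(q(cons(0, cons(e, e))), e, 0)))   [R1 at ε]
2. cons(e, g(e, m(q(cons(0, cons(e, e))), e, 0)))  →  cons(e, cons(m(q(cons(0, cons(e, e))), e, 0), m(q(cons(0, cons(e, e))), e, 0)))   [R3 at 2]
3. cons(e, cons(m(q(cons(0, cons(e, e))), e, 0), m(q(cons(0, cons(e, e))), e, 0)))  →  cons(e, cons(q(cons(0, cons(e, e))), m(q(cons(0, cons(e, e))), e, 0)))   [R1 at 2.1]
4. cons(e, cons(q(cons(0, cons(e, e))), m(q(cons(0, cons(e, e))), e, 0)))  →  cons(e, cons(e, m(q(cons(0, cons(e, e))), e, 0)))   [R2 at 2.1]
5. cons(e, cons(e, m(q(cons(0, cons(e, e))), e, 0)))  →  cons(e, cons(e, q(cons(0, cons(e, e)))))   [R1 at 2.2]
6. cons(e, cons(e, q(cons(0, cons(e, e)))))  →  cons(e, cons(e, e))   [R2 at 2.2]

no — NF(t₁) = cons(cons(e, e), cons(e, e)), NF(t₂) = cons(e, cons(e, e))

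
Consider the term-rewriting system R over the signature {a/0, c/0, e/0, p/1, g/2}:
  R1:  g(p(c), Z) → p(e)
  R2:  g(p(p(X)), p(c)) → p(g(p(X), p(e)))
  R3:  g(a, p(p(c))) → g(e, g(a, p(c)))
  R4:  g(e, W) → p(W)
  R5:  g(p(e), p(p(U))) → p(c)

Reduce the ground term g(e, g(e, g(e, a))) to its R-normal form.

1. g(e, g(e, g(e, a)))  →  p(g(e, g(e, a)))   [R4 at ε]
2. p(g(e, g(e, a)))  →  p(p(g(e, a)))   [R4 at 1]
3. p(p(g(e, a)))  →  p(p(p(a)))   [R4 at 1.1]

p(p(p(a)))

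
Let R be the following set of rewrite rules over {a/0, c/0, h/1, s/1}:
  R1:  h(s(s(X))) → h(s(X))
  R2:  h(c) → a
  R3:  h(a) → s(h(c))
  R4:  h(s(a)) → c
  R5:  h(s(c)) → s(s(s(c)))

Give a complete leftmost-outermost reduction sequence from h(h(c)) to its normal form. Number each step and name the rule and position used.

s(a)

1. h(h(c))  →  h(a)   [R2 at 1]
2. h(a)  →  s(h(c))   [R3 at ε]
3. s(h(c))  →  s(a)   [R2 at 1]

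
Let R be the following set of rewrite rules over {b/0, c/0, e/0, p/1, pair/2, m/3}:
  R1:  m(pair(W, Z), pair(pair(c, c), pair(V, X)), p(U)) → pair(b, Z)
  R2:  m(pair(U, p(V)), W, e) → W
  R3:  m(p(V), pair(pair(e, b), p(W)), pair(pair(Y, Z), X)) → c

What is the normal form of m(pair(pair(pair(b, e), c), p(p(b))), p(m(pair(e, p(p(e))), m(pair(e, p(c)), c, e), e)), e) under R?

1. m(pair(pair(pair(b, e), c), p(p(b))), p(m(pair(e, p(p(e))), m(pair(e, p(c)), c, e), e)), e)  →  p(m(pair(e, p(p(e))), m(pair(e, p(c)), c, e), e))   [R2 at ε]
2. p(m(pair(e, p(p(e))), m(pair(e, p(c)), c, e), e))  →  p(m(pair(e, p(c)), c, e))   [R2 at 1]
3. p(m(pair(e, p(c)), c, e))  →  p(c)   [R2 at 1]

p(c)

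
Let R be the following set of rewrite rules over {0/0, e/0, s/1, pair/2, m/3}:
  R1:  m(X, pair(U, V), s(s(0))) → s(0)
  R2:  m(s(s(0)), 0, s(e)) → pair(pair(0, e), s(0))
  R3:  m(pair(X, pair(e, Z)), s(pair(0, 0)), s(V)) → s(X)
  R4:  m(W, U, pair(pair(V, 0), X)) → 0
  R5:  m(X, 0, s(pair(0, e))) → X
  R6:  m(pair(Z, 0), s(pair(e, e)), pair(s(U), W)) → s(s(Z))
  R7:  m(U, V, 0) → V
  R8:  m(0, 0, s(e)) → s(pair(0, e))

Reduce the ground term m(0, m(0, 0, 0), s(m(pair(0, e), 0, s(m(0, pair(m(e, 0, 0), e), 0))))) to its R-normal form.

1. m(0, m(0, 0, 0), s(m(pair(0, e), 0, s(m(0, pair(m(e, 0, 0), e), 0)))))  →  m(0, 0, s(m(pair(0, e), 0, s(m(0, pair(m(e, 0, 0), e), 0)))))   [R7 at 2]
2. m(0, 0, s(m(pair(0, e), 0, s(m(0, pair(m(e, 0, 0), e), 0)))))  →  m(0, 0, s(m(pair(0, e), 0, s(pair(m(e, 0, 0), e)))))   [R7 at 3.1.3.1]
3. m(0, 0, s(m(pair(0, e), 0, s(pair(m(e, 0, 0), e)))))  →  m(0, 0, s(m(pair(0, e), 0, s(pair(0, e)))))   [R7 at 3.1.3.1.1]
4. m(0, 0, s(m(pair(0, e), 0, s(pair(0, e)))))  →  m(0, 0, s(pair(0, e)))   [R5 at 3.1]
5. m(0, 0, s(pair(0, e)))  →  0   [R5 at ε]

0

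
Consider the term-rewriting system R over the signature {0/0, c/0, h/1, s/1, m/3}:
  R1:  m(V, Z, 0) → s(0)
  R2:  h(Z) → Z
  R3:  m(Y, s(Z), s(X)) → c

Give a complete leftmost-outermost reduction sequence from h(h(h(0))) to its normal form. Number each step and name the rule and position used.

0

1. h(h(h(0)))  →  h(h(0))   [R2 at ε]
2. h(h(0))  →  h(0)   [R2 at ε]
3. h(0)  →  0   [R2 at ε]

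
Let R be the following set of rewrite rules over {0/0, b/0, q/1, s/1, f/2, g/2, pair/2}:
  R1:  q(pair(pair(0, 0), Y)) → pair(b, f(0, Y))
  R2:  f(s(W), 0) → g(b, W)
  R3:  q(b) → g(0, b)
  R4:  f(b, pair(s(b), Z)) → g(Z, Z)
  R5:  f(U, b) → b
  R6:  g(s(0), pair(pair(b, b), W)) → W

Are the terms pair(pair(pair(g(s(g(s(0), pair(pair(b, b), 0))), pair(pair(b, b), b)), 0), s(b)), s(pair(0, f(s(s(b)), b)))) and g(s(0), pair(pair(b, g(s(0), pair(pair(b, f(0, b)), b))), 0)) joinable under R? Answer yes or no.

Reduce t₁ = pair(pair(pair(g(s(g(s(0), pair(pair(b, b), 0))), pair(pair(b, b), b)), 0), s(b)), s(pair(0, f(s(s(b)), b)))):
1. pair(pair(pair(g(s(g(s(0), pair(pair(b, b), 0))), pair(pair(b, b), b)), 0), s(b)), s(pair(0, f(s(s(b)), b))))  →  pair(pair(pair(g(s(0), pair(pair(b, b), b)), 0), s(b)), s(pair(0, f(s(s(b)), b))))   [R6 at 1.1.1.1.1]
2. pair(pair(pair(g(s(0), pair(pair(b, b), b)), 0), s(b)), s(pair(0, f(s(s(b)), b))))  →  pair(pair(pair(b, 0), s(b)), s(pair(0, f(s(s(b)), b))))   [R6 at 1.1.1]
3. pair(pair(pair(b, 0), s(b)), s(pair(0, f(s(s(b)), b))))  →  pair(pair(pair(b, 0), s(b)), s(pair(0, b)))   [R5 at 2.1.2]

Reduce t₂ = g(s(0), pair(pair(b, g(s(0), pair(pair(b, f(0, b)), b))), 0)):
1. g(s(0), pair(pair(b, g(s(0), pair(pair(b, f(0, b)), b))), 0))  →  g(s(0), pair(pair(b, g(s(0), pair(pair(b, b), b))), 0))   [R5 at 2.1.2.2.1.2]
2. g(s(0), pair(pair(b, g(s(0), pair(pair(b, b), b))), 0))  →  g(s(0), pair(pair(b, b), 0))   [R6 at 2.1.2]
3. g(s(0), pair(pair(b, b), 0))  →  0   [R6 at ε]

no — NF(t₁) = pair(pair(pair(b, 0), s(b)), s(pair(0, b))), NF(t₂) = 0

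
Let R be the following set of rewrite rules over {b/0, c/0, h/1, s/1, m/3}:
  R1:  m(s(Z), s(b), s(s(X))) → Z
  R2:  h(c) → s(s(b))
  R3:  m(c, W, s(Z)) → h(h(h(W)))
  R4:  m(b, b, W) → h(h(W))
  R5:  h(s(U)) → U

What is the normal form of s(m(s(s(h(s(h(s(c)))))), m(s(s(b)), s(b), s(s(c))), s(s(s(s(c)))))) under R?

1. s(m(s(s(h(s(h(s(c)))))), m(s(s(b)), s(b), s(s(c))), s(s(s(s(c))))))  →  s(m(s(s(h(s(c)))), m(s(s(b)), s(b), s(s(c))), s(s(s(s(c))))))   [R5 at 1.1.1.1]
2. s(m(s(s(h(s(c)))), m(s(s(b)), s(b), s(s(c))), s(s(s(s(c))))))  →  s(m(s(s(c)), m(s(s(b)), s(b), s(s(c))), s(s(s(s(c))))))   [R5 at 1.1.1.1]
3. s(m(s(s(c)), m(s(s(b)), s(b), s(s(c))), s(s(s(s(c))))))  →  s(m(s(s(c)), s(b), s(s(s(s(c))))))   [R1 at 1.2]
4. s(m(s(s(c)), s(b), s(s(s(s(c))))))  →  s(s(c))   [R1 at 1]

s(s(c))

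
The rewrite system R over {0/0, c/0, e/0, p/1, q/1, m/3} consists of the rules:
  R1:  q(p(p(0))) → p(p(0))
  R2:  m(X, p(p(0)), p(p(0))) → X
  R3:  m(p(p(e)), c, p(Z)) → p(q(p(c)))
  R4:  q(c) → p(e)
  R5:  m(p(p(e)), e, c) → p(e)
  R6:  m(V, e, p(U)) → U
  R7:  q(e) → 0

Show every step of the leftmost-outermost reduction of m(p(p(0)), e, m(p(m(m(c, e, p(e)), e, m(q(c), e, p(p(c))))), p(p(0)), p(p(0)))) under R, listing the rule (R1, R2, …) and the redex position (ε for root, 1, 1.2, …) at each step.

1. m(p(p(0)), e, m(p(m(m(c, e, p(e)), e, m(q(c), e, p(p(c))))), p(p(0)), p(p(0))))  →  m(p(p(0)), e, p(m(m(c, e, p(e)), e, m(q(c), e, p(p(c))))))   [R2 at 3]
2. m(p(p(0)), e, p(m(m(c, e, p(e)), e, m(q(c), e, p(p(c))))))  →  m(m(c, e, p(e)), e, m(q(c), e, p(p(c))))   [R6 at ε]
3. m(m(c, e, p(e)), e, m(q(c), e, p(p(c))))  →  m(e, e, m(q(c), e, p(p(c))))   [R6 at 1]
4. m(e, e, m(q(c), e, p(p(c))))  →  m(e, e, p(c))   [R6 at 3]
5. m(e, e, p(c))  →  c   [R6 at ε]

c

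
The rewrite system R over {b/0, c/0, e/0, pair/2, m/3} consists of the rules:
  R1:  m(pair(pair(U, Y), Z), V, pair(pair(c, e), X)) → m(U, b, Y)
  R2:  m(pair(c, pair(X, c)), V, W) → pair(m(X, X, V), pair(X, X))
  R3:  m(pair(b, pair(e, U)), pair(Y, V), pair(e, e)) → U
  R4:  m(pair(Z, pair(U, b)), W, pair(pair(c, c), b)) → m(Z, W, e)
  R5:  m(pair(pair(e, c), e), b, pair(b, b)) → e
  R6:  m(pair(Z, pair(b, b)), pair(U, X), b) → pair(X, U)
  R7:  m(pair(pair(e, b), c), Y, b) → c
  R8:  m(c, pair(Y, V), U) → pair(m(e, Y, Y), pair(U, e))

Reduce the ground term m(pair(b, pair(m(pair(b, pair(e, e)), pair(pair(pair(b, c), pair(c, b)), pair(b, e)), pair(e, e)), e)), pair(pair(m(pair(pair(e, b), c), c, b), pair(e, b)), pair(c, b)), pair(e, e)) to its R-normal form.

e

1. m(pair(b, pair(m(pair(b, pair(e, e)), pair(pair(pair(b, c), pair(c, b)), pair(b, e)), pair(e, e)), e)), pair(pair(m(pair(pair(e, b), c), c, b), pair(e, b)), pair(c, b)), pair(e, e))  →  m(pair(b, pair(e, e)), pair(pair(m(pair(pair(e, b), c), c, b), pair(e, b)), pair(c, b)), pair(e, e))   [R3 at 1.2.1]
2. m(pair(b, pair(e, e)), pair(pair(m(pair(pair(e, b), c), c, b), pair(e, b)), pair(c, b)), pair(e, e))  →  e   [R3 at ε]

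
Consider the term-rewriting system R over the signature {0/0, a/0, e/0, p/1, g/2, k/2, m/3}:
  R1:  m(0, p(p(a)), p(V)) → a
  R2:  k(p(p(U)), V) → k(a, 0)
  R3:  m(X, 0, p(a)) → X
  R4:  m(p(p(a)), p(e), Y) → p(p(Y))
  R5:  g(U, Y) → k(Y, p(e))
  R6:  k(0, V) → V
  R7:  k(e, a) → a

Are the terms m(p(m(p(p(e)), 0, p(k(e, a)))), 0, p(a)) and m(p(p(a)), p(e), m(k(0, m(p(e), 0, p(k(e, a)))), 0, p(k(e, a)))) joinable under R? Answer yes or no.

Reduce t₁ = m(p(m(p(p(e)), 0, p(k(e, a)))), 0, p(a)):
1. m(p(m(p(p(e)), 0, p(k(e, a)))), 0, p(a))  →  p(m(p(p(e)), 0, p(k(e, a))))   [R3 at ε]
2. p(m(p(p(e)), 0, p(k(e, a))))  →  p(m(p(p(e)), 0, p(a)))   [R7 at 1.3.1]
3. p(m(p(p(e)), 0, p(a)))  →  p(p(p(e)))   [R3 at 1]

Reduce t₂ = m(p(p(a)), p(e), m(k(0, m(p(e), 0, p(k(e, a)))), 0, p(k(e, a)))):
1. m(p(p(a)), p(e), m(k(0, m(p(e), 0, p(k(e, a)))), 0, p(k(e, a))))  →  p(p(m(k(0, m(p(e), 0, p(k(e, a)))), 0, p(k(e, a)))))   [R4 at ε]
2. p(p(m(k(0, m(p(e), 0, p(k(e, a)))), 0, p(k(e, a)))))  →  p(p(m(m(p(e), 0, p(k(e, a))), 0, p(k(e, a)))))   [R6 at 1.1.1]
3. p(p(m(m(p(e), 0, p(k(e, a))), 0, p(k(e, a)))))  →  p(p(m(m(p(e), 0, p(a)), 0, p(k(e, a)))))   [R7 at 1.1.1.3.1]
4. p(p(m(m(p(e), 0, p(a)), 0, p(k(e, a)))))  →  p(p(m(p(e), 0, p(k(e, a)))))   [R3 at 1.1.1]
5. p(p(m(p(e), 0, p(k(e, a)))))  →  p(p(m(p(e), 0, p(a))))   [R7 at 1.1.3.1]
6. p(p(m(p(e), 0, p(a))))  →  p(p(p(e)))   [R3 at 1.1]

yes — NF(t₁) = p(p(p(e))), NF(t₂) = p(p(p(e)))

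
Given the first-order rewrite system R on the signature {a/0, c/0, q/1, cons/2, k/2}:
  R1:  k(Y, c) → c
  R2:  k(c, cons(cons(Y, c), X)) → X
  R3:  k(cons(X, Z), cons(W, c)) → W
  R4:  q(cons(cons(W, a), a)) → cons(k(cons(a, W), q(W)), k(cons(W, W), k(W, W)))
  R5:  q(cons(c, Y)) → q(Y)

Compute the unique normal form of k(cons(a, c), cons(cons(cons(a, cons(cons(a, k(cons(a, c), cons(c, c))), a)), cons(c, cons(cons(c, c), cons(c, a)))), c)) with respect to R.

cons(cons(a, cons(cons(a, c), a)), cons(c, cons(cons(c, c), cons(c, a))))

1. k(cons(a, c), cons(cons(cons(a, cons(cons(a, k(cons(a, c), cons(c, c))), a)), cons(c, cons(cons(c, c), cons(c, a)))), c))  →  cons(cons(a, cons(cons(a, k(cons(a, c), cons(c, c))), a)), cons(c, cons(cons(c, c), cons(c, a))))   [R3 at ε]
2. cons(cons(a, cons(cons(a, k(cons(a, c), cons(c, c))), a)), cons(c, cons(cons(c, c), cons(c, a))))  →  cons(cons(a, cons(cons(a, c), a)), cons(c, cons(cons(c, c), cons(c, a))))   [R3 at 1.2.1.2]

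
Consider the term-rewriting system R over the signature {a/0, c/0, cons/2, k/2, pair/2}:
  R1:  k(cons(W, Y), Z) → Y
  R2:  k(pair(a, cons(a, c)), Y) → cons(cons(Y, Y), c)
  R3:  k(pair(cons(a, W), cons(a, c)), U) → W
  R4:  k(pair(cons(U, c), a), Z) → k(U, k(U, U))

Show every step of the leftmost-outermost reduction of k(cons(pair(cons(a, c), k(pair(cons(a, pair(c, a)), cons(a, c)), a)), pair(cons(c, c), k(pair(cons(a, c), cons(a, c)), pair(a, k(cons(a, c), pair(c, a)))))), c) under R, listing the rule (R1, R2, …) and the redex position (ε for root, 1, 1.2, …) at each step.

1. k(cons(pair(cons(a, c), k(pair(cons(a, pair(c, a)), cons(a, c)), a)), pair(cons(c, c), k(pair(cons(a, c), cons(a, c)), pair(a, k(cons(a, c), pair(c, a)))))), c)  →  pair(cons(c, c), k(pair(cons(a, c), cons(a, c)), pair(a, k(cons(a, c), pair(c, a)))))   [R1 at ε]
2. pair(cons(c, c), k(pair(cons(a, c), cons(a, c)), pair(a, k(cons(a, c), pair(c, a)))))  →  pair(cons(c, c), c)   [R3 at 2]

pair(cons(c, c), c)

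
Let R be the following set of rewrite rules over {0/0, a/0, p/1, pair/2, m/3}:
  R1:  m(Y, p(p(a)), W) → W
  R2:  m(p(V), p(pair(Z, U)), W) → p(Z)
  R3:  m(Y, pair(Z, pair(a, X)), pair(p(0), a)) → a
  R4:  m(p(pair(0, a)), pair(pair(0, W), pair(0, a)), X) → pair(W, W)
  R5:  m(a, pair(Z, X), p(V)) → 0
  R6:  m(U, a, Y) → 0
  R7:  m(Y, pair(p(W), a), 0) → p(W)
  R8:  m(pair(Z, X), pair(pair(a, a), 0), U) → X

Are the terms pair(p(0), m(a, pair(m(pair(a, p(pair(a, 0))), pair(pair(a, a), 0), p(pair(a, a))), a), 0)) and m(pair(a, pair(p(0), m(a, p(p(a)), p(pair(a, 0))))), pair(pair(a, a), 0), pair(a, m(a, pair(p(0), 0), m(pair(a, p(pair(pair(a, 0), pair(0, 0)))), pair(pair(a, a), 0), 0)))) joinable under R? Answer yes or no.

Reduce t₁ = pair(p(0), m(a, pair(m(pair(a, p(pair(a, 0))), pair(pair(a, a), 0), p(pair(a, a))), a), 0)):
1. pair(p(0), m(a, pair(m(pair(a, p(pair(a, 0))), pair(pair(a, a), 0), p(pair(a, a))), a), 0))  →  pair(p(0), m(a, pair(p(pair(a, 0)), a), 0))   [R8 at 2.2.1]
2. pair(p(0), m(a, pair(p(pair(a, 0)), a), 0))  →  pair(p(0), p(pair(a, 0)))   [R7 at 2]

Reduce t₂ = m(pair(a, pair(p(0), m(a, p(p(a)), p(pair(a, 0))))), pair(pair(a, a), 0), pair(a, m(a, pair(p(0), 0), m(pair(a, p(pair(pair(a, 0), pair(0, 0)))), pair(pair(a, a), 0), 0)))):
1. m(pair(a, pair(p(0), m(a, p(p(a)), p(pair(a, 0))))), pair(pair(a, a), 0), pair(a, m(a, pair(p(0), 0), m(pair(a, p(pair(pair(a, 0), pair(0, 0)))), pair(pair(a, a), 0), 0))))  →  pair(p(0), m(a, p(p(a)), p(pair(a, 0))))   [R8 at ε]
2. pair(p(0), m(a, p(p(a)), p(pair(a, 0))))  →  pair(p(0), p(pair(a, 0)))   [R1 at 2]

yes — NF(t₁) = pair(p(0), p(pair(a, 0))), NF(t₂) = pair(p(0), p(pair(a, 0)))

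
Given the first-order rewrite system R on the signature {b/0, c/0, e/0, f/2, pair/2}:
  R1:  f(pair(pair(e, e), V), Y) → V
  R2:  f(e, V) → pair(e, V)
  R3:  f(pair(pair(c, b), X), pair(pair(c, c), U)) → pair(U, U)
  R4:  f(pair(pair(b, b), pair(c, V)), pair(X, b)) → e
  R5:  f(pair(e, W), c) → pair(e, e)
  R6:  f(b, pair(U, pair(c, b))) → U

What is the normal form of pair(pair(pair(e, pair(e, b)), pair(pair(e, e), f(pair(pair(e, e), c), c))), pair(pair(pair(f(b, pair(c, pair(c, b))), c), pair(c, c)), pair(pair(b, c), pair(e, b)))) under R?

pair(pair(pair(e, pair(e, b)), pair(pair(e, e), c)), pair(pair(pair(c, c), pair(c, c)), pair(pair(b, c), pair(e, b))))

1. pair(pair(pair(e, pair(e, b)), pair(pair(e, e), f(pair(pair(e, e), c), c))), pair(pair(pair(f(b, pair(c, pair(c, b))), c), pair(c, c)), pair(pair(b, c), pair(e, b))))  →  pair(pair(pair(e, pair(e, b)), pair(pair(e, e), c)), pair(pair(pair(f(b, pair(c, pair(c, b))), c), pair(c, c)), pair(pair(b, c), pair(e, b))))   [R1 at 1.2.2]
2. pair(pair(pair(e, pair(e, b)), pair(pair(e, e), c)), pair(pair(pair(f(b, pair(c, pair(c, b))), c), pair(c, c)), pair(pair(b, c), pair(e, b))))  →  pair(pair(pair(e, pair(e, b)), pair(pair(e, e), c)), pair(pair(pair(c, c), pair(c, c)), pair(pair(b, c), pair(e, b))))   [R6 at 2.1.1.1]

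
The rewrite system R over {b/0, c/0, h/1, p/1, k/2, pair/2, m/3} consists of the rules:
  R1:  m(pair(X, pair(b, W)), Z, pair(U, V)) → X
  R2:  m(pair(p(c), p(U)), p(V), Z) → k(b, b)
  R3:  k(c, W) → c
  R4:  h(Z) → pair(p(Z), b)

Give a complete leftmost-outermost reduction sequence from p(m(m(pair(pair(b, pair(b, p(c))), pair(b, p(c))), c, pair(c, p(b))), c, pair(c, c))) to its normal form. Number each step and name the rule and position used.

p(b)

1. p(m(m(pair(pair(b, pair(b, p(c))), pair(b, p(c))), c, pair(c, p(b))), c, pair(c, c)))  →  p(m(pair(b, pair(b, p(c))), c, pair(c, c)))   [R1 at 1.1]
2. p(m(pair(b, pair(b, p(c))), c, pair(c, c)))  →  p(b)   [R1 at 1]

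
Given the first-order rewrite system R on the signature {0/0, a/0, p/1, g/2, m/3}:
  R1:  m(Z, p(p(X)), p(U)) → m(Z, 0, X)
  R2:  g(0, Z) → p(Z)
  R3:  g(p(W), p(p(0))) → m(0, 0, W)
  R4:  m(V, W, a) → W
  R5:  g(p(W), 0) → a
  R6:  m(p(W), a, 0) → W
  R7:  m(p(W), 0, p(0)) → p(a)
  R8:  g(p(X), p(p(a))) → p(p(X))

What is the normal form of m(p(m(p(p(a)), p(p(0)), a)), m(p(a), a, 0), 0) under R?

p(p(0))

1. m(p(m(p(p(a)), p(p(0)), a)), m(p(a), a, 0), 0)  →  m(p(p(p(0))), m(p(a), a, 0), 0)   [R4 at 1.1]
2. m(p(p(p(0))), m(p(a), a, 0), 0)  →  m(p(p(p(0))), a, 0)   [R6 at 2]
3. m(p(p(p(0))), a, 0)  →  p(p(0))   [R6 at ε]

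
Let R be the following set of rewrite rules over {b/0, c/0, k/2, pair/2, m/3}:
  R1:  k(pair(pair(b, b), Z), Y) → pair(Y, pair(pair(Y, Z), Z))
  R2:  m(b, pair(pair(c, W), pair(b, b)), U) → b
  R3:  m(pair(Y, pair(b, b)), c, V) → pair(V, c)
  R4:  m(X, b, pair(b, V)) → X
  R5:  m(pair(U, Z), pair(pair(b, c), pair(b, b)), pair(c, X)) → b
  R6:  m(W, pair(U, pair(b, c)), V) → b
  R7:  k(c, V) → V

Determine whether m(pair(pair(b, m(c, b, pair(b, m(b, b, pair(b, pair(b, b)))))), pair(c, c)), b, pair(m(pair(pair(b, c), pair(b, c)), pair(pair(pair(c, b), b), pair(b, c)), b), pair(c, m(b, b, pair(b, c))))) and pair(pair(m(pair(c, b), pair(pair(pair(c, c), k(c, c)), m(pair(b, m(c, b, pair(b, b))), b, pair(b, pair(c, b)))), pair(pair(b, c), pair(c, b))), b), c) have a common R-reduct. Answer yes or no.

Reduce t₁ = m(pair(pair(b, m(c, b, pair(b, m(b, b, pair(b, pair(b, b)))))), pair(c, c)), b, pair(m(pair(pair(b, c), pair(b, c)), pair(pair(pair(c, b), b), pair(b, c)), b), pair(c, m(b, b, pair(b, c))))):
1. m(pair(pair(b, m(c, b, pair(b, m(b, b, pair(b, pair(b, b)))))), pair(c, c)), b, pair(m(pair(pair(b, c), pair(b, c)), pair(pair(pair(c, b), b), pair(b, c)), b), pair(c, m(b, b, pair(b, c)))))  →  m(pair(pair(b, c), pair(c, c)), b, pair(m(pair(pair(b, c), pair(b, c)), pair(pair(pair(c, b), b), pair(b, c)), b), pair(c, m(b, b, pair(b, c)))))   [R4 at 1.1.2]
2. m(pair(pair(b, c), pair(c, c)), b, pair(m(pair(pair(b, c), pair(b, c)), pair(pair(pair(c, b), b), pair(b, c)), b), pair(c, m(b, b, pair(b, c)))))  →  m(pair(pair(b, c), pair(c, c)), b, pair(b, pair(c, m(b, b, pair(b, c)))))   [R6 at 3.1]
3. m(pair(pair(b, c), pair(c, c)), b, pair(b, pair(c, m(b, b, pair(b, c)))))  →  pair(pair(b, c), pair(c, c))   [R4 at ε]

Reduce t₂ = pair(pair(m(pair(c, b), pair(pair(pair(c, c), k(c, c)), m(pair(b, m(c, b, pair(b, b))), b, pair(b, pair(c, b)))), pair(pair(b, c), pair(c, b))), b), c):
1. pair(pair(m(pair(c, b), pair(pair(pair(c, c), k(c, c)), m(pair(b, m(c, b, pair(b, b))), b, pair(b, pair(c, b)))), pair(pair(b, c), pair(c, b))), b), c)  →  pair(pair(m(pair(c, b), pair(pair(pair(c, c), c), m(pair(b, m(c, b, pair(b, b))), b, pair(b, pair(c, b)))), pair(pair(b, c), pair(c, b))), b), c)   [R7 at 1.1.2.1.2]
2. pair(pair(m(pair(c, b), pair(pair(pair(c, c), c), m(pair(b, m(c, b, pair(b, b))), b, pair(b, pair(c, b)))), pair(pair(b, c), pair(c, b))), b), c)  →  pair(pair(m(pair(c, b), pair(pair(pair(c, c), c), pair(b, m(c, b, pair(b, b)))), pair(pair(b, c), pair(c, b))), b), c)   [R4 at 1.1.2.2]
3. pair(pair(m(pair(c, b), pair(pair(pair(c, c), c), pair(b, m(c, b, pair(b, b)))), pair(pair(b, c), pair(c, b))), b), c)  →  pair(pair(m(pair(c, b), pair(pair(pair(c, c), c), pair(b, c)), pair(pair(b, c), pair(c, b))), b), c)   [R4 at 1.1.2.2.2]
4. pair(pair(m(pair(c, b), pair(pair(pair(c, c), c), pair(b, c)), pair(pair(b, c), pair(c, b))), b), c)  →  pair(pair(b, b), c)   [R6 at 1.1]

no — NF(t₁) = pair(pair(b, c), pair(c, c)), NF(t₂) = pair(pair(b, b), c)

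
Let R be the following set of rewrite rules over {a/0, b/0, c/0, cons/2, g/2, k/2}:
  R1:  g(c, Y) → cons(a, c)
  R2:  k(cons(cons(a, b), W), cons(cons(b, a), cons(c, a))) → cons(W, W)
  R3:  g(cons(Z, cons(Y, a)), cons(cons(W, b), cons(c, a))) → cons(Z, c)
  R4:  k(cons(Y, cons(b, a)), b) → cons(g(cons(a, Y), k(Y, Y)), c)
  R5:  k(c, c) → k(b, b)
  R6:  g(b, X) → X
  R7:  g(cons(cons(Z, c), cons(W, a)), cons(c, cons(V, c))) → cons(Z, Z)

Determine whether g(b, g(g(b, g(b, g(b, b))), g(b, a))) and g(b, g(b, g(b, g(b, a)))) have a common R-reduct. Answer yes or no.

yes — NF(t₁) = a, NF(t₂) = a

Reduce t₁ = g(b, g(g(b, g(b, g(b, b))), g(b, a))):
1. g(b, g(g(b, g(b, g(b, b))), g(b, a)))  →  g(g(b, g(b, g(b, b))), g(b, a))   [R6 at ε]
2. g(g(b, g(b, g(b, b))), g(b, a))  →  g(g(b, g(b, b)), g(b, a))   [R6 at 1]
3. g(g(b, g(b, b)), g(b, a))  →  g(g(b, b), g(b, a))   [R6 at 1]
4. g(g(b, b), g(b, a))  →  g(b, g(b, a))   [R6 at 1]
5. g(b, g(b, a))  →  g(b, a)   [R6 at ε]
6. g(b, a)  →  a   [R6 at ε]

Reduce t₂ = g(b, g(b, g(b, g(b, a)))):
1. g(b, g(b, g(b, g(b, a))))  →  g(b, g(b, g(b, a)))   [R6 at ε]
2. g(b, g(b, g(b, a)))  →  g(b, g(b, a))   [R6 at ε]
3. g(b, g(b, a))  →  g(b, a)   [R6 at ε]
4. g(b, a)  →  a   [R6 at ε]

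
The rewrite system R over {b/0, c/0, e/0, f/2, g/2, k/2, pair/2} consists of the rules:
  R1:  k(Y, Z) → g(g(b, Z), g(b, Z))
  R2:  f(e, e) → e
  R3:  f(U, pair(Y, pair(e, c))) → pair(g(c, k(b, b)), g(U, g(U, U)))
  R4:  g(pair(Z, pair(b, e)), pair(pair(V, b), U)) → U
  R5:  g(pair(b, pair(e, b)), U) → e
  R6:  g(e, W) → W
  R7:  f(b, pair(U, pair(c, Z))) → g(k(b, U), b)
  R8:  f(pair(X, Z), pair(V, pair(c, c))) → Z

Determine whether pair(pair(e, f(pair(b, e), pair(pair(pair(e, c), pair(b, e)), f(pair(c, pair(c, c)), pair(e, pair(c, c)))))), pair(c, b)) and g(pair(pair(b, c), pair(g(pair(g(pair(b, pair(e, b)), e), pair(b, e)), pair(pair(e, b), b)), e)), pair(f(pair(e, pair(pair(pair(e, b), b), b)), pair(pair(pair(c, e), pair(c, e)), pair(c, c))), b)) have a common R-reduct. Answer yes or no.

no — NF(t₁) = pair(pair(e, e), pair(c, b)), NF(t₂) = b

Reduce t₁ = pair(pair(e, f(pair(b, e), pair(pair(pair(e, c), pair(b, e)), f(pair(c, pair(c, c)), pair(e, pair(c, c)))))), pair(c, b)):
1. pair(pair(e, f(pair(b, e), pair(pair(pair(e, c), pair(b, e)), f(pair(c, pair(c, c)), pair(e, pair(c, c)))))), pair(c, b))  →  pair(pair(e, f(pair(b, e), pair(pair(pair(e, c), pair(b, e)), pair(c, c)))), pair(c, b))   [R8 at 1.2.2.2]
2. pair(pair(e, f(pair(b, e), pair(pair(pair(e, c), pair(b, e)), pair(c, c)))), pair(c, b))  →  pair(pair(e, e), pair(c, b))   [R8 at 1.2]

Reduce t₂ = g(pair(pair(b, c), pair(g(pair(g(pair(b, pair(e, b)), e), pair(b, e)), pair(pair(e, b), b)), e)), pair(f(pair(e, pair(pair(pair(e, b), b), b)), pair(pair(pair(c, e), pair(c, e)), pair(c, c))), b)):
1. g(pair(pair(b, c), pair(g(pair(g(pair(b, pair(e, b)), e), pair(b, e)), pair(pair(e, b), b)), e)), pair(f(pair(e, pair(pair(pair(e, b), b), b)), pair(pair(pair(c, e), pair(c, e)), pair(c, c))), b))  →  g(pair(pair(b, c), pair(b, e)), pair(f(pair(e, pair(pair(pair(e, b), b), b)), pair(pair(pair(c, e), pair(c, e)), pair(c, c))), b))   [R4 at 1.2.1]
2. g(pair(pair(b, c), pair(b, e)), pair(f(pair(e, pair(pair(pair(e, b), b), b)), pair(pair(pair(c, e), pair(c, e)), pair(c, c))), b))  →  g(pair(pair(b, c), pair(b, e)), pair(pair(pair(pair(e, b), b), b), b))   [R8 at 2.1]
3. g(pair(pair(b, c), pair(b, e)), pair(pair(pair(pair(e, b), b), b), b))  →  b   [R4 at ε]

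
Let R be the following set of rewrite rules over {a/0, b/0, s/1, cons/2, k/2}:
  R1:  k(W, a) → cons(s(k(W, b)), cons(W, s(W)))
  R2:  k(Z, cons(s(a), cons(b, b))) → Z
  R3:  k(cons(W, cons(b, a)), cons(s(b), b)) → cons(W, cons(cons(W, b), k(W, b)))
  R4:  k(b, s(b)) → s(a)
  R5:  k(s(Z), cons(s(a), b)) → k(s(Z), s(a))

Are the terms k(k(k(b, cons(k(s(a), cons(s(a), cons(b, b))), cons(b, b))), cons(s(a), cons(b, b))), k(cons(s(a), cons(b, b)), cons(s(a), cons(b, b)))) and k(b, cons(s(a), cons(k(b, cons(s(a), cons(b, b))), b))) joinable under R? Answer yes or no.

Reduce t₁ = k(k(k(b, cons(k(s(a), cons(s(a), cons(b, b))), cons(b, b))), cons(s(a), cons(b, b))), k(cons(s(a), cons(b, b)), cons(s(a), cons(b, b)))):
1. k(k(k(b, cons(k(s(a), cons(s(a), cons(b, b))), cons(b, b))), cons(s(a), cons(b, b))), k(cons(s(a), cons(b, b)), cons(s(a), cons(b, b))))  →  k(k(b, cons(k(s(a), cons(s(a), cons(b, b))), cons(b, b))), k(cons(s(a), cons(b, b)), cons(s(a), cons(b, b))))   [R2 at 1]
2. k(k(b, cons(k(s(a), cons(s(a), cons(b, b))), cons(b, b))), k(cons(s(a), cons(b, b)), cons(s(a), cons(b, b))))  →  k(k(b, cons(s(a), cons(b, b))), k(cons(s(a), cons(b, b)), cons(s(a), cons(b, b))))   [R2 at 1.2.1]
3. k(k(b, cons(s(a), cons(b, b))), k(cons(s(a), cons(b, b)), cons(s(a), cons(b, b))))  →  k(b, k(cons(s(a), cons(b, b)), cons(s(a), cons(b, b))))   [R2 at 1]
4. k(b, k(cons(s(a), cons(b, b)), cons(s(a), cons(b, b))))  →  k(b, cons(s(a), cons(b, b)))   [R2 at 2]
5. k(b, cons(s(a), cons(b, b)))  →  b   [R2 at ε]

Reduce t₂ = k(b, cons(s(a), cons(k(b, cons(s(a), cons(b, b))), b))):
1. k(b, cons(s(a), cons(k(b, cons(s(a), cons(b, b))), b)))  →  k(b, cons(s(a), cons(b, b)))   [R2 at 2.2.1]
2. k(b, cons(s(a), cons(b, b)))  →  b   [R2 at ε]

yes — NF(t₁) = b, NF(t₂) = b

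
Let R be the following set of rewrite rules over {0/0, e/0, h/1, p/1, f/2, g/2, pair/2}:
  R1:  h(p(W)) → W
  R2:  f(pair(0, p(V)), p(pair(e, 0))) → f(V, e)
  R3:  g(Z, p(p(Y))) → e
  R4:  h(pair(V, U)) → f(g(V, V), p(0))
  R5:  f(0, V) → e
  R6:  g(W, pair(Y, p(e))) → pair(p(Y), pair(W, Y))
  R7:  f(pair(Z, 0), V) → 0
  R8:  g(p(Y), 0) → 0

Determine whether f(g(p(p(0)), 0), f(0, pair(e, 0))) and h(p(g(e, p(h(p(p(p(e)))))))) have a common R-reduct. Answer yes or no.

Reduce t₁ = f(g(p(p(0)), 0), f(0, pair(e, 0))):
1. f(g(p(p(0)), 0), f(0, pair(e, 0)))  →  f(0, f(0, pair(e, 0)))   [R8 at 1]
2. f(0, f(0, pair(e, 0)))  →  e   [R5 at ε]

Reduce t₂ = h(p(g(e, p(h(p(p(p(e)))))))):
1. h(p(g(e, p(h(p(p(p(e))))))))  →  g(e, p(h(p(p(p(e))))))   [R1 at ε]
2. g(e, p(h(p(p(p(e))))))  →  g(e, p(p(p(e))))   [R1 at 2.1]
3. g(e, p(p(p(e))))  →  e   [R3 at ε]

yes — NF(t₁) = e, NF(t₂) = e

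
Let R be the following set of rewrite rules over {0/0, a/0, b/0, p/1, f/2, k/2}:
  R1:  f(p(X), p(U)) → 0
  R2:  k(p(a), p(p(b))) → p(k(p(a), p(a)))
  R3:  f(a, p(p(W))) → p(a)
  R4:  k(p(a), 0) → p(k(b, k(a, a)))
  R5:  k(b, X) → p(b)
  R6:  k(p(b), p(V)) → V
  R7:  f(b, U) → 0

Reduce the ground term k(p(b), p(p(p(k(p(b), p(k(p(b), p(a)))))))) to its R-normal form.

p(p(a))

1. k(p(b), p(p(p(k(p(b), p(k(p(b), p(a))))))))  →  p(p(k(p(b), p(k(p(b), p(a))))))   [R6 at ε]
2. p(p(k(p(b), p(k(p(b), p(a))))))  →  p(p(k(p(b), p(a))))   [R6 at 1.1]
3. p(p(k(p(b), p(a))))  →  p(p(a))   [R6 at 1.1]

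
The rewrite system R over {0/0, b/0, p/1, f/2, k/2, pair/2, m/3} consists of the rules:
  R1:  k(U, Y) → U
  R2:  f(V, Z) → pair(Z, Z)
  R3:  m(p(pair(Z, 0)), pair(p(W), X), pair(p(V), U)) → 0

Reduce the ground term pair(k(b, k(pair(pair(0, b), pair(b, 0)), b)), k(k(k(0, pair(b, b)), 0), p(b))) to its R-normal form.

pair(b, 0)

1. pair(k(b, k(pair(pair(0, b), pair(b, 0)), b)), k(k(k(0, pair(b, b)), 0), p(b)))  →  pair(b, k(k(k(0, pair(b, b)), 0), p(b)))   [R1 at 1]
2. pair(b, k(k(k(0, pair(b, b)), 0), p(b)))  →  pair(b, k(k(0, pair(b, b)), 0))   [R1 at 2]
3. pair(b, k(k(0, pair(b, b)), 0))  →  pair(b, k(0, pair(b, b)))   [R1 at 2]
4. pair(b, k(0, pair(b, b)))  →  pair(b, 0)   [R1 at 2]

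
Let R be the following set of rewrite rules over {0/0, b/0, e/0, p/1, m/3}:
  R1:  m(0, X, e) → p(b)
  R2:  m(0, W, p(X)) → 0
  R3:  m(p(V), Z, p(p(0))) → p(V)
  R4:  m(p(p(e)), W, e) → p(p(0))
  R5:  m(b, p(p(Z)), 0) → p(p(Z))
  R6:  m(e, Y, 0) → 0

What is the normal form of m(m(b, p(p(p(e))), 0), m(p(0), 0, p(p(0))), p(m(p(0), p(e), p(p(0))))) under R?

1. m(m(b, p(p(p(e))), 0), m(p(0), 0, p(p(0))), p(m(p(0), p(e), p(p(0)))))  →  m(p(p(p(e))), m(p(0), 0, p(p(0))), p(m(p(0), p(e), p(p(0)))))   [R5 at 1]
2. m(p(p(p(e))), m(p(0), 0, p(p(0))), p(m(p(0), p(e), p(p(0)))))  →  m(p(p(p(e))), p(0), p(m(p(0), p(e), p(p(0)))))   [R3 at 2]
3. m(p(p(p(e))), p(0), p(m(p(0), p(e), p(p(0)))))  →  m(p(p(p(e))), p(0), p(p(0)))   [R3 at 3.1]
4. m(p(p(p(e))), p(0), p(p(0)))  →  p(p(p(e)))   [R3 at ε]

p(p(p(e)))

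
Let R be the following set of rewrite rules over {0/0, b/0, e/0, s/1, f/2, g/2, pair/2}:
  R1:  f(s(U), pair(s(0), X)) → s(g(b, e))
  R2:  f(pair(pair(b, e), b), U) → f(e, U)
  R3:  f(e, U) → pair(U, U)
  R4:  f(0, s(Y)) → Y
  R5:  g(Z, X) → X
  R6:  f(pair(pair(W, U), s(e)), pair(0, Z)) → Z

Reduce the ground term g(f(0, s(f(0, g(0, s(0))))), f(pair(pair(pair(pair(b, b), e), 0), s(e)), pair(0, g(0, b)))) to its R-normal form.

b

1. g(f(0, s(f(0, g(0, s(0))))), f(pair(pair(pair(pair(b, b), e), 0), s(e)), pair(0, g(0, b))))  →  f(pair(pair(pair(pair(b, b), e), 0), s(e)), pair(0, g(0, b)))   [R5 at ε]
2. f(pair(pair(pair(pair(b, b), e), 0), s(e)), pair(0, g(0, b)))  →  g(0, b)   [R6 at ε]
3. g(0, b)  →  b   [R5 at ε]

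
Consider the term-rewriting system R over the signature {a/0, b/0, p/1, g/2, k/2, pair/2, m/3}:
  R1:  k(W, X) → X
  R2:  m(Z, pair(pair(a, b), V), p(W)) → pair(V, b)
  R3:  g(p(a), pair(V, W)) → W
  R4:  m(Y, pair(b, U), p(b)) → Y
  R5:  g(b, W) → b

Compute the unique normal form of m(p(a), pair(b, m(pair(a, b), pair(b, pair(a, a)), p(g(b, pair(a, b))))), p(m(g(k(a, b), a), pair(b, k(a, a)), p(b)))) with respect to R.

1. m(p(a), pair(b, m(pair(a, b), pair(b, pair(a, a)), p(g(b, pair(a, b))))), p(m(g(k(a, b), a), pair(b, k(a, a)), p(b))))  →  m(p(a), pair(b, m(pair(a, b), pair(b, pair(a, a)), p(b))), p(m(g(k(a, b), a), pair(b, k(a, a)), p(b))))   [R5 at 2.2.3.1]
2. m(p(a), pair(b, m(pair(a, b), pair(b, pair(a, a)), p(b))), p(m(g(k(a, b), a), pair(b, k(a, a)), p(b))))  →  m(p(a), pair(b, pair(a, b)), p(m(g(k(a, b), a), pair(b, k(a, a)), p(b))))   [R4 at 2.2]
3. m(p(a), pair(b, pair(a, b)), p(m(g(k(a, b), a), pair(b, k(a, a)), p(b))))  →  m(p(a), pair(b, pair(a, b)), p(g(k(a, b), a)))   [R4 at 3.1]
4. m(p(a), pair(b, pair(a, b)), p(g(k(a, b), a)))  →  m(p(a), pair(b, pair(a, b)), p(g(b, a)))   [R1 at 3.1.1]
5. m(p(a), pair(b, pair(a, b)), p(g(b, a)))  →  m(p(a), pair(b, pair(a, b)), p(b))   [R5 at 3.1]
6. m(p(a), pair(b, pair(a, b)), p(b))  →  p(a)   [R4 at ε]

p(a)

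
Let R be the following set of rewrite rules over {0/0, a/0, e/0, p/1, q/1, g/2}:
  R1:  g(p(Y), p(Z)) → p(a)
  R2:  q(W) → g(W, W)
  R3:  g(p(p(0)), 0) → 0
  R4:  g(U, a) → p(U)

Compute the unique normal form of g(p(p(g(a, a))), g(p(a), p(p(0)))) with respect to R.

1. g(p(p(g(a, a))), g(p(a), p(p(0))))  →  g(p(p(p(a))), g(p(a), p(p(0))))   [R4 at 1.1.1]
2. g(p(p(p(a))), g(p(a), p(p(0))))  →  g(p(p(p(a))), p(a))   [R1 at 2]
3. g(p(p(p(a))), p(a))  →  p(a)   [R1 at ε]

p(a)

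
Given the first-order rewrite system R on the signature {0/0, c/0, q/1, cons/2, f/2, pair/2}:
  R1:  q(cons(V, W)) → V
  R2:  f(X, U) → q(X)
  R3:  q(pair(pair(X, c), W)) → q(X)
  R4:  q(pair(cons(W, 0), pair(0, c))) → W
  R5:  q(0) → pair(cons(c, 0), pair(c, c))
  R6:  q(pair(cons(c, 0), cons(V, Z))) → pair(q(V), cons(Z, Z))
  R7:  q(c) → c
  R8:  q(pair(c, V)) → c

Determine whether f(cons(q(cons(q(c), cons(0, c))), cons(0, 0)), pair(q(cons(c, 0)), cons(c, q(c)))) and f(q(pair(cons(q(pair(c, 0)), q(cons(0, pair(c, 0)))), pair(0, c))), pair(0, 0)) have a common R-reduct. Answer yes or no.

yes — NF(t₁) = c, NF(t₂) = c

Reduce t₁ = f(cons(q(cons(q(c), cons(0, c))), cons(0, 0)), pair(q(cons(c, 0)), cons(c, q(c)))):
1. f(cons(q(cons(q(c), cons(0, c))), cons(0, 0)), pair(q(cons(c, 0)), cons(c, q(c))))  →  q(cons(q(cons(q(c), cons(0, c))), cons(0, 0)))   [R2 at ε]
2. q(cons(q(cons(q(c), cons(0, c))), cons(0, 0)))  →  q(cons(q(c), cons(0, c)))   [R1 at ε]
3. q(cons(q(c), cons(0, c)))  →  q(c)   [R1 at ε]
4. q(c)  →  c   [R7 at ε]

Reduce t₂ = f(q(pair(cons(q(pair(c, 0)), q(cons(0, pair(c, 0)))), pair(0, c))), pair(0, 0)):
1. f(q(pair(cons(q(pair(c, 0)), q(cons(0, pair(c, 0)))), pair(0, c))), pair(0, 0))  →  q(q(pair(cons(q(pair(c, 0)), q(cons(0, pair(c, 0)))), pair(0, c))))   [R2 at ε]
2. q(q(pair(cons(q(pair(c, 0)), q(cons(0, pair(c, 0)))), pair(0, c))))  →  q(q(pair(cons(c, q(cons(0, pair(c, 0)))), pair(0, c))))   [R8 at 1.1.1.1]
3. q(q(pair(cons(c, q(cons(0, pair(c, 0)))), pair(0, c))))  →  q(q(pair(cons(c, 0), pair(0, c))))   [R1 at 1.1.1.2]
4. q(q(pair(cons(c, 0), pair(0, c))))  →  q(c)   [R4 at 1]
5. q(c)  →  c   [R7 at ε]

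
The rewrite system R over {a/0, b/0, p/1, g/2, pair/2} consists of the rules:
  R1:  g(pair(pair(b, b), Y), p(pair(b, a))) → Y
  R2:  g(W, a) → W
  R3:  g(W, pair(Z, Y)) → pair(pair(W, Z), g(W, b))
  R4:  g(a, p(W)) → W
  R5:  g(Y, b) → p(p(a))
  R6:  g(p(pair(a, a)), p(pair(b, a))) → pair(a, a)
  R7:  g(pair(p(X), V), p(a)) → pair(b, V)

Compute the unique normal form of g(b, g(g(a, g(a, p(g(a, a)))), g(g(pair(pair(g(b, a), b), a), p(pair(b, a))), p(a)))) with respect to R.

1. g(b, g(g(a, g(a, p(g(a, a)))), g(g(pair(pair(g(b, a), b), a), p(pair(b, a))), p(a))))  →  g(b, g(g(a, g(a, a)), g(g(pair(pair(g(b, a), b), a), p(pair(b, a))), p(a))))   [R4 at 2.1.2]
2. g(b, g(g(a, g(a, a)), g(g(pair(pair(g(b, a), b), a), p(pair(b, a))), p(a))))  →  g(b, g(g(a, a), g(g(pair(pair(g(b, a), b), a), p(pair(b, a))), p(a))))   [R2 at 2.1.2]
3. g(b, g(g(a, a), g(g(pair(pair(g(b, a), b), a), p(pair(b, a))), p(a))))  →  g(b, g(a, g(g(pair(pair(g(b, a), b), a), p(pair(b, a))), p(a))))   [R2 at 2.1]
4. g(b, g(a, g(g(pair(pair(g(b, a), b), a), p(pair(b, a))), p(a))))  →  g(b, g(a, g(g(pair(pair(b, b), a), p(pair(b, a))), p(a))))   [R2 at 2.2.1.1.1.1]
5. g(b, g(a, g(g(pair(pair(b, b), a), p(pair(b, a))), p(a))))  →  g(b, g(a, g(a, p(a))))   [R1 at 2.2.1]
6. g(b, g(a, g(a, p(a))))  →  g(b, g(a, a))   [R4 at 2.2]
7. g(b, g(a, a))  →  g(b, a)   [R2 at 2]
8. g(b, a)  →  b   [R2 at ε]

b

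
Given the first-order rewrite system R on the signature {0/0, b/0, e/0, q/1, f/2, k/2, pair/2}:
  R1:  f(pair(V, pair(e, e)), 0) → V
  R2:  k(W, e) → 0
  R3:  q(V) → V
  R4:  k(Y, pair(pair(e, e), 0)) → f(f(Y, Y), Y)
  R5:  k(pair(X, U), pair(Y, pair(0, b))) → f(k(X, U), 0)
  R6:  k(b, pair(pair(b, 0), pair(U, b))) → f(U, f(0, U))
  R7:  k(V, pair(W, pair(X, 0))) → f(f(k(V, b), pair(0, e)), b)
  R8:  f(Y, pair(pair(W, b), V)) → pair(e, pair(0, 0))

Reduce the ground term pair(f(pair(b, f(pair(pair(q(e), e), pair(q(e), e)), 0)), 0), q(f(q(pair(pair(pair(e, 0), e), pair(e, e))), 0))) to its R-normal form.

pair(b, pair(pair(e, 0), e))

1. pair(f(pair(b, f(pair(pair(q(e), e), pair(q(e), e)), 0)), 0), q(f(q(pair(pair(pair(e, 0), e), pair(e, e))), 0)))  →  pair(f(pair(b, f(pair(pair(e, e), pair(q(e), e)), 0)), 0), q(f(q(pair(pair(pair(e, 0), e), pair(e, e))), 0)))   [R3 at 1.1.2.1.1.1]
2. pair(f(pair(b, f(pair(pair(e, e), pair(q(e), e)), 0)), 0), q(f(q(pair(pair(pair(e, 0), e), pair(e, e))), 0)))  →  pair(f(pair(b, f(pair(pair(e, e), pair(e, e)), 0)), 0), q(f(q(pair(pair(pair(e, 0), e), pair(e, e))), 0)))   [R3 at 1.1.2.1.2.1]
3. pair(f(pair(b, f(pair(pair(e, e), pair(e, e)), 0)), 0), q(f(q(pair(pair(pair(e, 0), e), pair(e, e))), 0)))  →  pair(f(pair(b, pair(e, e)), 0), q(f(q(pair(pair(pair(e, 0), e), pair(e, e))), 0)))   [R1 at 1.1.2]
4. pair(f(pair(b, pair(e, e)), 0), q(f(q(pair(pair(pair(e, 0), e), pair(e, e))), 0)))  →  pair(b, q(f(q(pair(pair(pair(e, 0), e), pair(e, e))), 0)))   [R1 at 1]
5. pair(b, q(f(q(pair(pair(pair(e, 0), e), pair(e, e))), 0)))  →  pair(b, f(q(pair(pair(pair(e, 0), e), pair(e, e))), 0))   [R3 at 2]
6. pair(b, f(q(pair(pair(pair(e, 0), e), pair(e, e))), 0))  →  pair(b, f(pair(pair(pair(e, 0), e), pair(e, e)), 0))   [R3 at 2.1]
7. pair(b, f(pair(pair(pair(e, 0), e), pair(e, e)), 0))  →  pair(b, pair(pair(e, 0), e))   [R1 at 2]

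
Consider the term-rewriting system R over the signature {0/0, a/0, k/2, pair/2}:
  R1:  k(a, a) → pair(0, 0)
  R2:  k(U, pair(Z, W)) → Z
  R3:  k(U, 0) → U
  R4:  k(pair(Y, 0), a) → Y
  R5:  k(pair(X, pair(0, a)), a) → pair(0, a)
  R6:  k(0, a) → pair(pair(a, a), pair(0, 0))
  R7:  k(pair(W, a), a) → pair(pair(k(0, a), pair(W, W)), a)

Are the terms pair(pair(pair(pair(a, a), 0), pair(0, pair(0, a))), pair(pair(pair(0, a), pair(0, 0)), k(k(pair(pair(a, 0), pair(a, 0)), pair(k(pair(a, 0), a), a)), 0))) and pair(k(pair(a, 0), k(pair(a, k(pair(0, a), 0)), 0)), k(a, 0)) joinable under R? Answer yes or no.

Reduce t₁ = pair(pair(pair(pair(a, a), 0), pair(0, pair(0, a))), pair(pair(pair(0, a), pair(0, 0)), k(k(pair(pair(a, 0), pair(a, 0)), pair(k(pair(a, 0), a), a)), 0))):
1. pair(pair(pair(pair(a, a), 0), pair(0, pair(0, a))), pair(pair(pair(0, a), pair(0, 0)), k(k(pair(pair(a, 0), pair(a, 0)), pair(k(pair(a, 0), a), a)), 0)))  →  pair(pair(pair(pair(a, a), 0), pair(0, pair(0, a))), pair(pair(pair(0, a), pair(0, 0)), k(pair(pair(a, 0), pair(a, 0)), pair(k(pair(a, 0), a), a))))   [R3 at 2.2]
2. pair(pair(pair(pair(a, a), 0), pair(0, pair(0, a))), pair(pair(pair(0, a), pair(0, 0)), k(pair(pair(a, 0), pair(a, 0)), pair(k(pair(a, 0), a), a))))  →  pair(pair(pair(pair(a, a), 0), pair(0, pair(0, a))), pair(pair(pair(0, a), pair(0, 0)), k(pair(a, 0), a)))   [R2 at 2.2]
3. pair(pair(pair(pair(a, a), 0), pair(0, pair(0, a))), pair(pair(pair(0, a), pair(0, 0)), k(pair(a, 0), a)))  →  pair(pair(pair(pair(a, a), 0), pair(0, pair(0, a))), pair(pair(pair(0, a), pair(0, 0)), a))   [R4 at 2.2]

Reduce t₂ = pair(k(pair(a, 0), k(pair(a, k(pair(0, a), 0)), 0)), k(a, 0)):
1. pair(k(pair(a, 0), k(pair(a, k(pair(0, a), 0)), 0)), k(a, 0))  →  pair(k(pair(a, 0), pair(a, k(pair(0, a), 0))), k(a, 0))   [R3 at 1.2]
2. pair(k(pair(a, 0), pair(a, k(pair(0, a), 0))), k(a, 0))  →  pair(a, k(a, 0))   [R2 at 1]
3. pair(a, k(a, 0))  →  pair(a, a)   [R3 at 2]

no — NF(t₁) = pair(pair(pair(pair(a, a), 0), pair(0, pair(0, a))), pair(pair(pair(0, a), pair(0, 0)), a)), NF(t₂) = pair(a, a)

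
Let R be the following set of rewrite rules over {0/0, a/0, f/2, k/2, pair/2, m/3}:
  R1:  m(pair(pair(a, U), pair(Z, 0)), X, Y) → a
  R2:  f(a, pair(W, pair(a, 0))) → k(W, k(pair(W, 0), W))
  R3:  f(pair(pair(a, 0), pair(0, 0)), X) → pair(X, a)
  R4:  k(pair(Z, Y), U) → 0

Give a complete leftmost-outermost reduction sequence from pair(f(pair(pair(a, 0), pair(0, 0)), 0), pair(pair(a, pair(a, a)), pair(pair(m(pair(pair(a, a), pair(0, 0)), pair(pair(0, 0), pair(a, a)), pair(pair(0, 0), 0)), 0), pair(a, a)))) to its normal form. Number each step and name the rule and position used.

pair(pair(0, a), pair(pair(a, pair(a, a)), pair(pair(a, 0), pair(a, a))))

1. pair(f(pair(pair(a, 0), pair(0, 0)), 0), pair(pair(a, pair(a, a)), pair(pair(m(pair(pair(a, a), pair(0, 0)), pair(pair(0, 0), pair(a, a)), pair(pair(0, 0), 0)), 0), pair(a, a))))  →  pair(pair(0, a), pair(pair(a, pair(a, a)), pair(pair(m(pair(pair(a, a), pair(0, 0)), pair(pair(0, 0), pair(a, a)), pair(pair(0, 0), 0)), 0), pair(a, a))))   [R3 at 1]
2. pair(pair(0, a), pair(pair(a, pair(a, a)), pair(pair(m(pair(pair(a, a), pair(0, 0)), pair(pair(0, 0), pair(a, a)), pair(pair(0, 0), 0)), 0), pair(a, a))))  →  pair(pair(0, a), pair(pair(a, pair(a, a)), pair(pair(a, 0), pair(a, a))))   [R1 at 2.2.1.1]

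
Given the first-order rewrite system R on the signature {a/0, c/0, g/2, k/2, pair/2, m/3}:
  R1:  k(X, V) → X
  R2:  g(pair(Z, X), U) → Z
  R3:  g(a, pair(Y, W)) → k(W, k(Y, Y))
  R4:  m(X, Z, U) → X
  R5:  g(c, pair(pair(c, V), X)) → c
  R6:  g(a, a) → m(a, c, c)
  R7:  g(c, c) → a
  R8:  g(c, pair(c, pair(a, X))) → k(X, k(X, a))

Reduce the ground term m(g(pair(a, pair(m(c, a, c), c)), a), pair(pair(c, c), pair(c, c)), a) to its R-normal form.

1. m(g(pair(a, pair(m(c, a, c), c)), a), pair(pair(c, c), pair(c, c)), a)  →  g(pair(a, pair(m(c, a, c), c)), a)   [R4 at ε]
2. g(pair(a, pair(m(c, a, c), c)), a)  →  a   [R2 at ε]

a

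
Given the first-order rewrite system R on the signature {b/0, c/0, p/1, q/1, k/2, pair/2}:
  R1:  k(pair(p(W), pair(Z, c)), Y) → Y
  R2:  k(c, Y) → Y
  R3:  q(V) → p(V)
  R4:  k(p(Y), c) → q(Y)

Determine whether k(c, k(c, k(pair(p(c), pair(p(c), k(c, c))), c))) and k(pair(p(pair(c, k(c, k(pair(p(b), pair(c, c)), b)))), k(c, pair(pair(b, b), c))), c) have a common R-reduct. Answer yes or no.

yes — NF(t₁) = c, NF(t₂) = c

Reduce t₁ = k(c, k(c, k(pair(p(c), pair(p(c), k(c, c))), c))):
1. k(c, k(c, k(pair(p(c), pair(p(c), k(c, c))), c)))  →  k(c, k(pair(p(c), pair(p(c), k(c, c))), c))   [R2 at ε]
2. k(c, k(pair(p(c), pair(p(c), k(c, c))), c))  →  k(pair(p(c), pair(p(c), k(c, c))), c)   [R2 at ε]
3. k(pair(p(c), pair(p(c), k(c, c))), c)  →  k(pair(p(c), pair(p(c), c)), c)   [R2 at 1.2.2]
4. k(pair(p(c), pair(p(c), c)), c)  →  c   [R1 at ε]

Reduce t₂ = k(pair(p(pair(c, k(c, k(pair(p(b), pair(c, c)), b)))), k(c, pair(pair(b, b), c))), c):
1. k(pair(p(pair(c, k(c, k(pair(p(b), pair(c, c)), b)))), k(c, pair(pair(b, b), c))), c)  →  k(pair(p(pair(c, k(pair(p(b), pair(c, c)), b))), k(c, pair(pair(b, b), c))), c)   [R2 at 1.1.1.2]
2. k(pair(p(pair(c, k(pair(p(b), pair(c, c)), b))), k(c, pair(pair(b, b), c))), c)  →  k(pair(p(pair(c, b)), k(c, pair(pair(b, b), c))), c)   [R1 at 1.1.1.2]
3. k(pair(p(pair(c, b)), k(c, pair(pair(b, b), c))), c)  →  k(pair(p(pair(c, b)), pair(pair(b, b), c)), c)   [R2 at 1.2]
4. k(pair(p(pair(c, b)), pair(pair(b, b), c)), c)  →  c   [R1 at ε]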